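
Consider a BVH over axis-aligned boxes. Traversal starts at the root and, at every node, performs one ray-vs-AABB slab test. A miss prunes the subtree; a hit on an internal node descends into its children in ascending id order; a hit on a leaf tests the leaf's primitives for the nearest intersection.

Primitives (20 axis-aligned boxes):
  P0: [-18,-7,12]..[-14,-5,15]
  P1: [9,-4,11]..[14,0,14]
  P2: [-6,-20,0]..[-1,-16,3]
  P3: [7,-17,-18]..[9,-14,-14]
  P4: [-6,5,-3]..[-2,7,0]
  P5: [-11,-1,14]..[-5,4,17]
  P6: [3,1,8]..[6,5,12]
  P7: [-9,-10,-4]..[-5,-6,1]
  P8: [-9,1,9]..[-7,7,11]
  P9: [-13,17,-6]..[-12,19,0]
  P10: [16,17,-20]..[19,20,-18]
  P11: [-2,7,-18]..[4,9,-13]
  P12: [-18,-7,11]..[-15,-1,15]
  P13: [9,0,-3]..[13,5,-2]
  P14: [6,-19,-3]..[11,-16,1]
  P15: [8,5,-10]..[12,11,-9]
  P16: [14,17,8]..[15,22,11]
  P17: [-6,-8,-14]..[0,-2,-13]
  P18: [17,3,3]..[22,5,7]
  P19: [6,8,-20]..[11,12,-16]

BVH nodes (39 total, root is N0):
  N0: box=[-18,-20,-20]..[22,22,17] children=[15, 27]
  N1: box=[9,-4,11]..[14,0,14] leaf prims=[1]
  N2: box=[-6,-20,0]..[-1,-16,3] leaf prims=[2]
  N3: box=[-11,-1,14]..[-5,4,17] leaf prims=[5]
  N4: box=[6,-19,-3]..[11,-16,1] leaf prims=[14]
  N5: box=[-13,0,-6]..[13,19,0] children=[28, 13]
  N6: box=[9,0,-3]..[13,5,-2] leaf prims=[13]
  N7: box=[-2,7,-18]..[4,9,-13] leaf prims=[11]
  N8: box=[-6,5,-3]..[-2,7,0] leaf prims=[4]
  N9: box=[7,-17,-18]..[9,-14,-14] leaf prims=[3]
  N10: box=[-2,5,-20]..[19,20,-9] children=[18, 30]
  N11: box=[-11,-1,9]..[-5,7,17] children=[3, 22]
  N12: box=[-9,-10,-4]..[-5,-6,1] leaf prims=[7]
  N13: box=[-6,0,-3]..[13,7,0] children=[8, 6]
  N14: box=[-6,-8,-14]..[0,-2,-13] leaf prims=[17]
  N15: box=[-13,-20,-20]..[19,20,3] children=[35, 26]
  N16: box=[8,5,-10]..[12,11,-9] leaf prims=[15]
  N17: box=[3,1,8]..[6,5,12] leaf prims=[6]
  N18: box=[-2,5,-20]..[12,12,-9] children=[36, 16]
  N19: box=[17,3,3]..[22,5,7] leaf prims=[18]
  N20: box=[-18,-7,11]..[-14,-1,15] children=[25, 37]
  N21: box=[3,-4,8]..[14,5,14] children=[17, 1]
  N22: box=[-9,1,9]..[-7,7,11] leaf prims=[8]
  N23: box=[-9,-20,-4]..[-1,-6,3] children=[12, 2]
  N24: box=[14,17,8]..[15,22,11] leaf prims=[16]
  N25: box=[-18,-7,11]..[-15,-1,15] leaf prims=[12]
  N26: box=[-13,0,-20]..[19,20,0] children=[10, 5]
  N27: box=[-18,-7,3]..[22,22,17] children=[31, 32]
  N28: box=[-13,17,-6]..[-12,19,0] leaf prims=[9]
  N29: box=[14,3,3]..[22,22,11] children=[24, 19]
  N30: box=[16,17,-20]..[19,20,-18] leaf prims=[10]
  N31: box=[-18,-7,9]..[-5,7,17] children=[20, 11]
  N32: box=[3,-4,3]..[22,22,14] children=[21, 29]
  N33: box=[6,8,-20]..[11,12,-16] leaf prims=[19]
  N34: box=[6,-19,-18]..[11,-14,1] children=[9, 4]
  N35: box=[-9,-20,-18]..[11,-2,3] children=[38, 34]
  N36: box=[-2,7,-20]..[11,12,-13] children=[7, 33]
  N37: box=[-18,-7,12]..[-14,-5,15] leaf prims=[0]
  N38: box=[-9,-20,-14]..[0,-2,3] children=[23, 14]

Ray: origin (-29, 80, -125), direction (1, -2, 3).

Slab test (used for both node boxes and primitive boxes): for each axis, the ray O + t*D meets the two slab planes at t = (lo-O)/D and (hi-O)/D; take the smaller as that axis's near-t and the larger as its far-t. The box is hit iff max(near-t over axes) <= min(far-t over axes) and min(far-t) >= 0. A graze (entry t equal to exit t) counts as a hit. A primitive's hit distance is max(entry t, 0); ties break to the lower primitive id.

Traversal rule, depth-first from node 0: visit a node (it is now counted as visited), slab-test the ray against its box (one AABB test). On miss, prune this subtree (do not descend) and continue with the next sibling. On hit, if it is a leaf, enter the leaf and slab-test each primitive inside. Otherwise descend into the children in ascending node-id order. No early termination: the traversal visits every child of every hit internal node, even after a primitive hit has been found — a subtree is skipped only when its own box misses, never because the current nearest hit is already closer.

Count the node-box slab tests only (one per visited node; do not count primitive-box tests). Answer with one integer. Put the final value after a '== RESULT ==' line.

Traverse from the root:
N0 x:[11,51] y:[29,50] z:[35,142/3] -> hit [35,142/3], descend [15, 27]
  N15 x:[16,48] y:[30,50] z:[35,128/3] -> hit [35,128/3], descend [26, 35]
    N26 x:[16,48] y:[30,40] z:[35,125/3] -> hit [35,40], descend [5, 10]
      N5 x:[16,42] y:[61/2,40] z:[119/3,125/3] -> hit [119/3,40], descend [13, 28]
        N13 x:[23,42] y:[73/2,40] z:[122/3,125/3] -> miss, prune
        N28 x:[16,17] y:[61/2,63/2] z:[119/3,125/3] -> miss, prune
      N10 x:[27,48] y:[30,75/2] z:[35,116/3] -> hit [35,75/2], descend [18, 30]
        N18 x:[27,41] y:[34,75/2] z:[35,116/3] -> hit [35,75/2], descend [16, 36]
          N16 x:[37,41] y:[69/2,75/2] z:[115/3,116/3] -> miss, prune
          N36 x:[27,40] y:[34,73/2] z:[35,112/3] -> hit [35,73/2], descend [7, 33]
            N7 x:[27,33] y:[71/2,73/2] z:[107/3,112/3] -> miss, prune
            N33 x:[35,40] y:[34,36] z:[35,109/3] -> hit [35,36] leaf, test {P19@t=35}
        N30 x:[45,48] y:[30,63/2] z:[35,107/3] -> miss, prune
    N35 x:[20,40] y:[41,50] z:[107/3,128/3] -> miss, prune
  N27 x:[11,51] y:[29,87/2] z:[128/3,142/3] -> hit [128/3,87/2], descend [31, 32]
    N31 x:[11,24] y:[73/2,87/2] z:[134/3,142/3] -> miss, prune
    N32 x:[32,51] y:[29,42] z:[128/3,139/3] -> miss, prune

Summary -> nodes [0, 15, 26, 5, 13, 28, 10, 18, 16, 36, 7, 33, 30, 35, 27, 31, 32]; box-tests=17; leaf-entries=1; first=P19

== RESULT ==
17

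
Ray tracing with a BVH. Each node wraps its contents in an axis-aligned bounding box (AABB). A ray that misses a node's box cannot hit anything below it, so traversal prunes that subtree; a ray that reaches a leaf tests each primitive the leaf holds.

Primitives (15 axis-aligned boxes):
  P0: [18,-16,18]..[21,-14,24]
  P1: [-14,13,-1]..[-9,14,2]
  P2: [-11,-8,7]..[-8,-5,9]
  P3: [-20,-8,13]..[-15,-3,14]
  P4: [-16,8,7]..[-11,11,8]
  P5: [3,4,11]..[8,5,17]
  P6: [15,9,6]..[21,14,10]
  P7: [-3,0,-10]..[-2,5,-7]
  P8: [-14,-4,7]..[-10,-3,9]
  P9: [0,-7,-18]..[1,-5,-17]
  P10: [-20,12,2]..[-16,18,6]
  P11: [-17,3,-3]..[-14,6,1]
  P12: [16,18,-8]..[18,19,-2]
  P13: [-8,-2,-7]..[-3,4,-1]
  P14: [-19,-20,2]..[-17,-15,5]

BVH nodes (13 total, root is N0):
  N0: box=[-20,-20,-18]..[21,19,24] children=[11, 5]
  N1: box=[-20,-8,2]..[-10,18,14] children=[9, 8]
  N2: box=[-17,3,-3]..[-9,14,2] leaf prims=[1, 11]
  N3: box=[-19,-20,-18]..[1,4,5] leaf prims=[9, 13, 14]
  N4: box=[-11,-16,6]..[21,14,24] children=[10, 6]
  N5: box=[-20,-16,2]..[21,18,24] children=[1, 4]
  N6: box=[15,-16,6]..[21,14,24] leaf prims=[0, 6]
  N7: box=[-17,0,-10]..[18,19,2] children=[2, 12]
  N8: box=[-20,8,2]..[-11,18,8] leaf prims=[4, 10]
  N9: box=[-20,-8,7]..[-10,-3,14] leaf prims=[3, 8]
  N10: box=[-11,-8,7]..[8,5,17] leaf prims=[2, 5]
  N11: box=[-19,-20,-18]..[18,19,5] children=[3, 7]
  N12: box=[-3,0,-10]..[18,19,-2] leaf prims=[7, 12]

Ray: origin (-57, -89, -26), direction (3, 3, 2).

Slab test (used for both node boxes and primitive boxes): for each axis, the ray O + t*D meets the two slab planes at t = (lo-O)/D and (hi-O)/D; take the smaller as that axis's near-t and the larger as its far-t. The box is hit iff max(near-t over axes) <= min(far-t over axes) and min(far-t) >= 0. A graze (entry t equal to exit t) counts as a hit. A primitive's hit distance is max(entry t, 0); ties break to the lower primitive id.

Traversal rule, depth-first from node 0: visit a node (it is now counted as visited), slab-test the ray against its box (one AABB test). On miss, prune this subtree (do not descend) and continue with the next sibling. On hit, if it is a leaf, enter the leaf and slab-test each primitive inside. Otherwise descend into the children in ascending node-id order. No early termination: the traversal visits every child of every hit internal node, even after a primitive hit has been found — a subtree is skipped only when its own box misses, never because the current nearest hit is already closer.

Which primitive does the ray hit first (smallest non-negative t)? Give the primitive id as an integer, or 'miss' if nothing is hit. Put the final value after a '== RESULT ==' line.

Walk:
N0 x:[37/3,26] y:[23,36] z:[4,25] -> hit [23,25], descend [5, 11]
  N5 x:[37/3,26] y:[73/3,107/3] z:[14,25] -> hit [73/3,25], descend [1, 4]
    N1 x:[37/3,47/3] y:[27,107/3] z:[14,20] -> miss, prune
    N4 x:[46/3,26] y:[73/3,103/3] z:[16,25] -> hit [73/3,25], descend [6, 10]
      N6 x:[24,26] y:[73/3,103/3] z:[16,25] -> hit [73/3,25] leaf, test {P0@t=25, P6(miss)}
      N10 x:[46/3,65/3] y:[27,94/3] z:[33/2,43/2] -> miss, prune
  N11 x:[38/3,25] y:[23,36] z:[4,31/2] -> miss, prune

Summary -> nodes [0, 5, 1, 4, 6, 10, 11]; box-tests=7; leaf-entries=1; first=P0

== RESULT ==
0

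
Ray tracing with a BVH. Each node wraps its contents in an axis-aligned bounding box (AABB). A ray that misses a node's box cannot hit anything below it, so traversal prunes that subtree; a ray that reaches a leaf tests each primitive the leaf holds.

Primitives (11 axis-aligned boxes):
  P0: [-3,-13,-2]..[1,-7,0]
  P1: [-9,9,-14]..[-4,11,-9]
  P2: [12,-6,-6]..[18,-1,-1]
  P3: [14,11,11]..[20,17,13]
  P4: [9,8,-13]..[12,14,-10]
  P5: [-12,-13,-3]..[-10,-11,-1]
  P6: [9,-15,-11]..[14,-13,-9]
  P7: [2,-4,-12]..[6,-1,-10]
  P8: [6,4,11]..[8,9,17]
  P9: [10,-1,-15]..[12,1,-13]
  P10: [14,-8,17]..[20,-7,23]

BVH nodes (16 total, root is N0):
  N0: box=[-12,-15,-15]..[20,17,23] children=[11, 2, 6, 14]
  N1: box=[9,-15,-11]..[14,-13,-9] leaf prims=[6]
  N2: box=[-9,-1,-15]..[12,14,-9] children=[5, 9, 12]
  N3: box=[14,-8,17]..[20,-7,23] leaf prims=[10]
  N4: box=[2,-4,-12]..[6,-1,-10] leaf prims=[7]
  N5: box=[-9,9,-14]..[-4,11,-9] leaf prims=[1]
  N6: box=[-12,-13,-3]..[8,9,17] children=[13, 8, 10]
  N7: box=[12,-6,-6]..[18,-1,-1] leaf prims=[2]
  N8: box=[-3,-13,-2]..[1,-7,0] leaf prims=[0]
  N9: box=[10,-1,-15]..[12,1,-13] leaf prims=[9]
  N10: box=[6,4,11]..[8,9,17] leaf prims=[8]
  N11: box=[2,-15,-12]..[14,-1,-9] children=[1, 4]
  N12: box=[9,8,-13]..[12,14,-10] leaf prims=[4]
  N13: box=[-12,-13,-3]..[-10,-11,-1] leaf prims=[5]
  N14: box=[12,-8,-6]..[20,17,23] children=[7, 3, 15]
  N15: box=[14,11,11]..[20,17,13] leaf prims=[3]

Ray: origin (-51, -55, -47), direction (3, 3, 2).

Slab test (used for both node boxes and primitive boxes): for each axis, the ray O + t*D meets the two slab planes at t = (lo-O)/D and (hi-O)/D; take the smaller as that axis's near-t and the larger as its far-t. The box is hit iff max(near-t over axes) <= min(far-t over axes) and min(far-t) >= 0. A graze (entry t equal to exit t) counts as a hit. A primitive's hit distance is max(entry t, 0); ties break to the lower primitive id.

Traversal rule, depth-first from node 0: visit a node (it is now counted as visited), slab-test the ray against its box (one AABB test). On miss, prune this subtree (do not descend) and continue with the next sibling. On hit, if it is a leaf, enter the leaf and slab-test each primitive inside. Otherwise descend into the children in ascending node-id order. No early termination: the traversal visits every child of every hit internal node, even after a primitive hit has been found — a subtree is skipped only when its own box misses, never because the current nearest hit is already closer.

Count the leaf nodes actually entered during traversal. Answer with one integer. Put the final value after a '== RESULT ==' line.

Traverse from the root:
N0 x:[13,71/3] y:[40/3,24] z:[16,35] -> hit [16,71/3], descend [2, 6, 11, 14]
  N2 x:[14,21] y:[18,23] z:[16,19] -> hit [18,19], descend [5, 9, 12]
    N5 x:[14,47/3] y:[64/3,22] z:[33/2,19] -> miss, prune
    N9 x:[61/3,21] y:[18,56/3] z:[16,17] -> miss, prune
    N12 x:[20,21] y:[21,23] z:[17,37/2] -> miss, prune
  N6 x:[13,59/3] y:[14,64/3] z:[22,32] -> miss, prune
  N11 x:[53/3,65/3] y:[40/3,18] z:[35/2,19] -> hit [53/3,18], descend [1, 4]
    N1 x:[20,65/3] y:[40/3,14] z:[18,19] -> miss, prune
    N4 x:[53/3,19] y:[17,18] z:[35/2,37/2] -> hit [53/3,18] leaf, test {P7@t=53/3}
  N14 x:[21,71/3] y:[47/3,24] z:[41/2,35] -> hit [21,71/3], descend [3, 7, 15]
    N3 x:[65/3,71/3] y:[47/3,16] z:[32,35] -> miss, prune
    N7 x:[21,23] y:[49/3,18] z:[41/2,23] -> miss, prune
    N15 x:[65/3,71/3] y:[22,24] z:[29,30] -> miss, prune

Visited [0, 2, 5, 9, 12, 6, 11, 1, 4, 14, 3, 7, 15]. Tests: 13 box, 1 leaf. Nearest: P7.

== RESULT ==
1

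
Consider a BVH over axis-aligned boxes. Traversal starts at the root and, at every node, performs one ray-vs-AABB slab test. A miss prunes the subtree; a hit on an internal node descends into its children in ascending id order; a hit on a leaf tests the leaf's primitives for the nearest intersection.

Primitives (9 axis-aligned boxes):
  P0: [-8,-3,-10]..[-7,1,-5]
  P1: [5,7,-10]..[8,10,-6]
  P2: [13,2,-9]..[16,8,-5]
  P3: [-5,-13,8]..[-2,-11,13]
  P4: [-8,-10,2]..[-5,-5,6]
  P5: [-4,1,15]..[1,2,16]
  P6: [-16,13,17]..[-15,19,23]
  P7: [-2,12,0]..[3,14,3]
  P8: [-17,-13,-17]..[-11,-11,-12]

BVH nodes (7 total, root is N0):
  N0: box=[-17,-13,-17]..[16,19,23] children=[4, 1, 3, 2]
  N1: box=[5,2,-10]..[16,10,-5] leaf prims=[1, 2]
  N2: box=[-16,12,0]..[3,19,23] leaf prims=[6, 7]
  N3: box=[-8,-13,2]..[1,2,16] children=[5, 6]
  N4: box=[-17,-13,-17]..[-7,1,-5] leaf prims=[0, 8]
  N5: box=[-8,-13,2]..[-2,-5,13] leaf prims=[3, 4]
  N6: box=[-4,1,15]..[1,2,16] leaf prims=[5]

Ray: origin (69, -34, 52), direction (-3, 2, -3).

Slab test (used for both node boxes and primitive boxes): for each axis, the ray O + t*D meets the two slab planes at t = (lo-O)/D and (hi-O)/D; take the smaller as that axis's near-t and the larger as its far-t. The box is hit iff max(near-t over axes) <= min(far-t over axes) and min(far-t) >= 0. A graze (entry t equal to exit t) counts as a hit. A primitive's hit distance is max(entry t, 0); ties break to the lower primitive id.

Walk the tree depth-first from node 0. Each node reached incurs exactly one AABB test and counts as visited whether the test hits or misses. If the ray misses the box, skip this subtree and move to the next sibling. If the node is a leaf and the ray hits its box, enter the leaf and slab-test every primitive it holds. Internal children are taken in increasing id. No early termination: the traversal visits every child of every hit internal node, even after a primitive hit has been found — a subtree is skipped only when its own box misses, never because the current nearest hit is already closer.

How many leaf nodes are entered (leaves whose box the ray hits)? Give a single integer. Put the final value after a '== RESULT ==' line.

Traverse from the root:
N0 x:[53/3,86/3] y:[21/2,53/2] z:[29/3,23] -> hit [53/3,23], descend [1, 2, 3, 4]
  N1 x:[53/3,64/3] y:[18,22] z:[19,62/3] -> hit [19,62/3] leaf, test {P1@t=41/2, P2(miss)}
  N2 x:[22,85/3] y:[23,53/2] z:[29/3,52/3] -> miss, prune
  N3 x:[68/3,77/3] y:[21/2,18] z:[12,50/3] -> miss, prune
  N4 x:[76/3,86/3] y:[21/2,35/2] z:[19,23] -> miss, prune

order=[0, 1, 2, 3, 4]  |boxes|=5  |leaves|=1  hit=P1

== RESULT ==
1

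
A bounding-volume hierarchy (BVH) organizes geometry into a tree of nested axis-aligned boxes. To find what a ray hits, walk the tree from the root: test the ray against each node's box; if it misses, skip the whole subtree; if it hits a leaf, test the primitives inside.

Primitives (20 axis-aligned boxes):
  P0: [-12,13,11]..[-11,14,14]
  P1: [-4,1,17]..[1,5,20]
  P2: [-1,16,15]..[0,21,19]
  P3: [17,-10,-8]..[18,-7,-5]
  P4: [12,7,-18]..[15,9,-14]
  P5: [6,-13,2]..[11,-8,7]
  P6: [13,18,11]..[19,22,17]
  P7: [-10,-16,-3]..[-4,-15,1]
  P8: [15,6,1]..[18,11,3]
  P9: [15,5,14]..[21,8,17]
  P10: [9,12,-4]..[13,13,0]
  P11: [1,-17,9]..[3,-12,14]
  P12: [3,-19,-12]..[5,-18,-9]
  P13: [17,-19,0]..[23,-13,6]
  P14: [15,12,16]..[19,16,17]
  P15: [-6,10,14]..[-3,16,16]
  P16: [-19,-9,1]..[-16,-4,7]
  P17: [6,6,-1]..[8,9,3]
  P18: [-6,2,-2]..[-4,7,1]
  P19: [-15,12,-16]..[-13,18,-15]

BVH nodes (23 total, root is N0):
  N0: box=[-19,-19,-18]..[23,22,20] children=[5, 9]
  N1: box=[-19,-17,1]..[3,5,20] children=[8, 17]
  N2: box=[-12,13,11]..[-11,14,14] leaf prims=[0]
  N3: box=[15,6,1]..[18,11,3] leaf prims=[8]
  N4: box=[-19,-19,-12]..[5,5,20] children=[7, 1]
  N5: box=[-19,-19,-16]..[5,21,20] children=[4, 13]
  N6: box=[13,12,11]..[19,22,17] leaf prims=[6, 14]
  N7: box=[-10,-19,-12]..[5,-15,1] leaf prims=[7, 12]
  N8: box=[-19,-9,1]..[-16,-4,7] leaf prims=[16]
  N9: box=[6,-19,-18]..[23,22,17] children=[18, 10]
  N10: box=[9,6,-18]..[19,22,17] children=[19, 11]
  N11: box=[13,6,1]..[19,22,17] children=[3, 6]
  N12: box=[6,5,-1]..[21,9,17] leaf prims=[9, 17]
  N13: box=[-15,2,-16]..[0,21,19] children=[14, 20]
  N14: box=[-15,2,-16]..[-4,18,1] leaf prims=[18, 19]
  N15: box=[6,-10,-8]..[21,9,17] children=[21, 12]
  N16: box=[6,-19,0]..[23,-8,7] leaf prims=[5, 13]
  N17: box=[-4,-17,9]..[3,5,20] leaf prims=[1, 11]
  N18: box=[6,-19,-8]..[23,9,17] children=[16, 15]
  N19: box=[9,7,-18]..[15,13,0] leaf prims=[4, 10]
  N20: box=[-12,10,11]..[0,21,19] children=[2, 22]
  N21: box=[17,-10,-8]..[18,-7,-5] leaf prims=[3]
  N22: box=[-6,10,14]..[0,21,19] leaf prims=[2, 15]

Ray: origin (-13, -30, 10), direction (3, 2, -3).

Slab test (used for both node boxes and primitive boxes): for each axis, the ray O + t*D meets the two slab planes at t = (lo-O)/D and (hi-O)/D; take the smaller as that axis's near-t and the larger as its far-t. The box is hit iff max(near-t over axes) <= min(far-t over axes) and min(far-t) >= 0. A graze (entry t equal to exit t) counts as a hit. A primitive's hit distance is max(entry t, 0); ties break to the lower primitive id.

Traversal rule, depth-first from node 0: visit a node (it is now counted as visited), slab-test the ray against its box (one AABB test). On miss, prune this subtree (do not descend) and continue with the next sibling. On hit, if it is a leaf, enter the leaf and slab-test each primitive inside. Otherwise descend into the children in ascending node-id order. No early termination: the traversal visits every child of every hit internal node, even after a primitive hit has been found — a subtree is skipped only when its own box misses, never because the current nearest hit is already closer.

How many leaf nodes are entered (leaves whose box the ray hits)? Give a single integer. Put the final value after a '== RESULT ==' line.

Trace the traversal:
N0 x:[-2,12] y:[11/2,26] z:[-10/3,28/3] -> hit [11/2,28/3], descend [5, 9]
  N5 x:[-2,6] y:[11/2,51/2] z:[-10/3,26/3] -> hit [11/2,6], descend [4, 13]
    N4 x:[-2,6] y:[11/2,35/2] z:[-10/3,22/3] -> hit [11/2,6], descend [1, 7]
      N1 x:[-2,16/3] y:[13/2,35/2] z:[-10/3,3] -> miss, prune
      N7 x:[1,6] y:[11/2,15/2] z:[3,22/3] -> hit [11/2,6] leaf, test {P7(miss), P12(miss)}
    N13 x:[-2/3,13/3] y:[16,51/2] z:[-3,26/3] -> miss, prune
  N9 x:[19/3,12] y:[11/2,26] z:[-7/3,28/3] -> hit [19/3,28/3], descend [10, 18]
    N10 x:[22/3,32/3] y:[18,26] z:[-7/3,28/3] -> miss, prune
    N18 x:[19/3,12] y:[11/2,39/2] z:[-7/3,6] -> miss, prune

9 AABB tests over nodes [0, 5, 4, 1, 7, 13, 9, 10, 18]; 1 leaf entered; closest miss.

== RESULT ==
1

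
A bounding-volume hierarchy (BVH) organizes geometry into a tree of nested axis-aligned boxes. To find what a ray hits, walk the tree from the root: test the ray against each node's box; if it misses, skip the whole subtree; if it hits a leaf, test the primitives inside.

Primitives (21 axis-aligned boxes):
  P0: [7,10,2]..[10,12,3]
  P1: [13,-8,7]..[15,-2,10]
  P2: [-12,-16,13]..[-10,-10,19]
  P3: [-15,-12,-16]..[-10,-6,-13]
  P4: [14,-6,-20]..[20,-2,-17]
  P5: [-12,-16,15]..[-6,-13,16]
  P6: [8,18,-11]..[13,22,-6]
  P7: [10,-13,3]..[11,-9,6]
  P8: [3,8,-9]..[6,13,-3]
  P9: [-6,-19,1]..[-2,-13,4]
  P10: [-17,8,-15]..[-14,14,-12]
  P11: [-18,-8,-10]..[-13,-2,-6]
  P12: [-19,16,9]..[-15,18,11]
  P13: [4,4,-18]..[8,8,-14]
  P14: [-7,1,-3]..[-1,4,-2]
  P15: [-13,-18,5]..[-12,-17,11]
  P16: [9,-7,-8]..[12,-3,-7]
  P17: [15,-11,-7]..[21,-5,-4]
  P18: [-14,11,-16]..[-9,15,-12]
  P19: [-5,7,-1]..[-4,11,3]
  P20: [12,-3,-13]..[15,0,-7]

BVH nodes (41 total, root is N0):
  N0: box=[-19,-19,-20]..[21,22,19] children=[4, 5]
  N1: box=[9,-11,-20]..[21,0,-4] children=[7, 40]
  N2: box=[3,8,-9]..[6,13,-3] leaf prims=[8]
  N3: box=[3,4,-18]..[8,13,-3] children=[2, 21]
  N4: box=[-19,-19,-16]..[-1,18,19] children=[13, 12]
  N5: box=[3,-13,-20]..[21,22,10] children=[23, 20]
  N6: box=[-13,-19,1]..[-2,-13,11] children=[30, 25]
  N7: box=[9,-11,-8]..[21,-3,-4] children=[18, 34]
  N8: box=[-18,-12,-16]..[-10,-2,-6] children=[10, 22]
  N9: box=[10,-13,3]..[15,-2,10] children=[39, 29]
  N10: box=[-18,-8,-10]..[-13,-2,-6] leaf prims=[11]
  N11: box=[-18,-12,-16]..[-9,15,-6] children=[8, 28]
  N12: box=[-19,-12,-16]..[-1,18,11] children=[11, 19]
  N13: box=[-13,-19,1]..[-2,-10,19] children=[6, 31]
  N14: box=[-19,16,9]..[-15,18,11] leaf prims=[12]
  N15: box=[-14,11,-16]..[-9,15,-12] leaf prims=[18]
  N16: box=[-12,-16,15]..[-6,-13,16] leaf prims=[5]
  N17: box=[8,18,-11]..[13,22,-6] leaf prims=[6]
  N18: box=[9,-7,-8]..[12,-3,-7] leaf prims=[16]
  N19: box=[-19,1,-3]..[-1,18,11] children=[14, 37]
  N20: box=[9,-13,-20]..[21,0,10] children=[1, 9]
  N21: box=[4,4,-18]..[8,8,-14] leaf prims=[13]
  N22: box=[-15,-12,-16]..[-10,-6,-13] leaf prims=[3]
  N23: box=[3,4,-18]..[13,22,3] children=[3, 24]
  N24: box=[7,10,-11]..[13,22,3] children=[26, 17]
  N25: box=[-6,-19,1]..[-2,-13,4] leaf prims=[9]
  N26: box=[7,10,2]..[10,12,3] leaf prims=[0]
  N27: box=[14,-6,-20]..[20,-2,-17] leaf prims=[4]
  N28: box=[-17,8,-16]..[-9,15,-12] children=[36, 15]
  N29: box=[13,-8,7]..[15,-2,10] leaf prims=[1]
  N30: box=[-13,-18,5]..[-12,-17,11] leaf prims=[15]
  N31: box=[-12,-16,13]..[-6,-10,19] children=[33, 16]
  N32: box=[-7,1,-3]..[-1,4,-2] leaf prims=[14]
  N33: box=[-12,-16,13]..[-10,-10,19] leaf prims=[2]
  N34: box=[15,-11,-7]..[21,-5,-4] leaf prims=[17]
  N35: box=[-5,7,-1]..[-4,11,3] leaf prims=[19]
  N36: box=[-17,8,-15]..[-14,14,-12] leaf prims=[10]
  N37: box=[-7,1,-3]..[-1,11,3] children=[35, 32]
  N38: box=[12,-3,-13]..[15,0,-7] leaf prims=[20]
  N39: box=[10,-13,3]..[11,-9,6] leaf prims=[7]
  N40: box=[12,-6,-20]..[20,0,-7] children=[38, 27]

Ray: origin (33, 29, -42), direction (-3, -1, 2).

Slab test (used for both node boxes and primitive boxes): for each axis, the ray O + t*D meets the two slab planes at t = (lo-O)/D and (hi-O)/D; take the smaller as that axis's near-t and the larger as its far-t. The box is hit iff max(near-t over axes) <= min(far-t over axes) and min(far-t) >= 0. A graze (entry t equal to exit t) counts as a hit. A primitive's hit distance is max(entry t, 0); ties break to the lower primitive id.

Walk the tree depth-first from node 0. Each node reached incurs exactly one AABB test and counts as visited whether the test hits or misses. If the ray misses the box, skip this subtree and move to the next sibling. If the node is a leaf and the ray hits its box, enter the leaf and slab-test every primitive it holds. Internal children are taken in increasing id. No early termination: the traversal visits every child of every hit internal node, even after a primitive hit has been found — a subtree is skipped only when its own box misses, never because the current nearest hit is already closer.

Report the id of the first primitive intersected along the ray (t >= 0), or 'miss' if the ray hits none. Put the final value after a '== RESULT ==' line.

Walk:
N0 x:[4,52/3] y:[7,48] z:[11,61/2] -> hit [11,52/3], descend [4, 5]
  N4 x:[34/3,52/3] y:[11,48] z:[13,61/2] -> hit [13,52/3], descend [12, 13]
    N12 x:[34/3,52/3] y:[11,41] z:[13,53/2] -> hit [13,52/3], descend [11, 19]
      N11 x:[14,17] y:[14,41] z:[13,18] -> hit [14,17], descend [8, 28]
        N8 x:[43/3,17] y:[31,41] z:[13,18] -> miss, prune
        N28 x:[14,50/3] y:[14,21] z:[13,15] -> hit [14,15], descend [15, 36]
          N15 x:[14,47/3] y:[14,18] z:[13,15] -> hit [14,15] leaf, test {P18@t=14}
          N36 x:[47/3,50/3] y:[15,21] z:[27/2,15] -> miss, prune
      N19 x:[34/3,52/3] y:[11,28] z:[39/2,53/2] -> miss, prune
    N13 x:[35/3,46/3] y:[39,48] z:[43/2,61/2] -> miss, prune
  N5 x:[4,10] y:[7,42] z:[11,26] -> miss, prune

Visited [0, 4, 12, 11, 8, 28, 15, 36, 19, 13, 5]. Tests: 11 box, 1 leaf. Nearest: P18.

== RESULT ==
18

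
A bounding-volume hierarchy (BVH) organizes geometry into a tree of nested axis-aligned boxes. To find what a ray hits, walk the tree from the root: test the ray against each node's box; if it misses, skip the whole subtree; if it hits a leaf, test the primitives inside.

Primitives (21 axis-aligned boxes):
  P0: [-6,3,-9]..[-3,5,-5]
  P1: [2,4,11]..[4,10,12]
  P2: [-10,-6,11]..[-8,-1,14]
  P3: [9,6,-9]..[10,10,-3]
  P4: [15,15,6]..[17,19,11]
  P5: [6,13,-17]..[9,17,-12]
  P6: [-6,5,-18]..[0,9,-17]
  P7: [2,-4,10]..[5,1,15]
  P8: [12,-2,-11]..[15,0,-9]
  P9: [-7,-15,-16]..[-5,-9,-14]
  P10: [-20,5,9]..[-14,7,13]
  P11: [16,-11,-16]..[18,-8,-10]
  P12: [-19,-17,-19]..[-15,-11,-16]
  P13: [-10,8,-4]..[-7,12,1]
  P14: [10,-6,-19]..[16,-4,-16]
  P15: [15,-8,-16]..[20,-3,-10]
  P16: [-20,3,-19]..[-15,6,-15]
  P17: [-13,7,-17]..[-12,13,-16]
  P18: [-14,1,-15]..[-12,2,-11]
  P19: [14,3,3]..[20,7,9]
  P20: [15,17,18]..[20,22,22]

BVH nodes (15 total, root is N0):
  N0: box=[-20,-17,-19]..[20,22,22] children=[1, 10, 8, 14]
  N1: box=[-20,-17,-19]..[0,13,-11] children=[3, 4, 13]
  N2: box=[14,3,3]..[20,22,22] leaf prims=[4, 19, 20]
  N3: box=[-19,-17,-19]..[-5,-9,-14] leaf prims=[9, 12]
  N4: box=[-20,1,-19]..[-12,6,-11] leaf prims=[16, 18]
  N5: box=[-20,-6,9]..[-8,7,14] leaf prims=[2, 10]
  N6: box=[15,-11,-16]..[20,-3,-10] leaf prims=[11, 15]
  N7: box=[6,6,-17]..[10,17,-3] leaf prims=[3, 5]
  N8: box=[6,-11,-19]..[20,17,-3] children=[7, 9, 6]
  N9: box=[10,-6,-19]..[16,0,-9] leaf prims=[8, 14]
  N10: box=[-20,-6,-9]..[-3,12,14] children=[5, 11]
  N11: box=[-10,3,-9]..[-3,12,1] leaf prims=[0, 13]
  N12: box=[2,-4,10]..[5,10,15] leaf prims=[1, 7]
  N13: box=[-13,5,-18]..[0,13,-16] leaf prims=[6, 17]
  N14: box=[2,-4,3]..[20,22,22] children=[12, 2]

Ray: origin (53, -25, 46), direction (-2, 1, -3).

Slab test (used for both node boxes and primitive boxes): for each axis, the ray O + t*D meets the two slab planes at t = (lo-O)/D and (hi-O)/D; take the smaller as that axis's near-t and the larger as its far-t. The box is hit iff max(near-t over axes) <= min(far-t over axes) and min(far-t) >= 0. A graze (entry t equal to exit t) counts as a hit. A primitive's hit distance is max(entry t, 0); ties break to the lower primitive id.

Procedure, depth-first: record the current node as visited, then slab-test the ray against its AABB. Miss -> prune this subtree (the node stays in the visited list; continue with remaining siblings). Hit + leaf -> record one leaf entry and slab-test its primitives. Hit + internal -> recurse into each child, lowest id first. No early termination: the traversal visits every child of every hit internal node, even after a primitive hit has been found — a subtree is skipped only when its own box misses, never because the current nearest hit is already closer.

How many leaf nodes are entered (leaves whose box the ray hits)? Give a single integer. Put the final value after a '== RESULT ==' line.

Traverse from the root:
N0 x:[33/2,73/2] y:[8,47] z:[8,65/3] -> hit [33/2,65/3], descend [1, 8, 10, 14]
  N1 x:[53/2,73/2] y:[8,38] z:[19,65/3] -> miss, prune
  N8 x:[33/2,47/2] y:[14,42] z:[49/3,65/3] -> hit [33/2,65/3], descend [6, 7, 9]
    N6 x:[33/2,19] y:[14,22] z:[56/3,62/3] -> hit [56/3,19] leaf, test {P11(miss), P15@t=56/3}
    N7 x:[43/2,47/2] y:[31,42] z:[49/3,21] -> miss, prune
    N9 x:[37/2,43/2] y:[19,25] z:[55/3,65/3] -> hit [19,43/2] leaf, test {P8(miss), P14@t=62/3}
  N10 x:[28,73/2] y:[19,37] z:[32/3,55/3] -> miss, prune
  N14 x:[33/2,51/2] y:[21,47] z:[8,43/3] -> miss, prune

8 AABB tests over nodes [0, 1, 8, 6, 7, 9, 10, 14]; 2 leaves entered; closest P15.

== RESULT ==
2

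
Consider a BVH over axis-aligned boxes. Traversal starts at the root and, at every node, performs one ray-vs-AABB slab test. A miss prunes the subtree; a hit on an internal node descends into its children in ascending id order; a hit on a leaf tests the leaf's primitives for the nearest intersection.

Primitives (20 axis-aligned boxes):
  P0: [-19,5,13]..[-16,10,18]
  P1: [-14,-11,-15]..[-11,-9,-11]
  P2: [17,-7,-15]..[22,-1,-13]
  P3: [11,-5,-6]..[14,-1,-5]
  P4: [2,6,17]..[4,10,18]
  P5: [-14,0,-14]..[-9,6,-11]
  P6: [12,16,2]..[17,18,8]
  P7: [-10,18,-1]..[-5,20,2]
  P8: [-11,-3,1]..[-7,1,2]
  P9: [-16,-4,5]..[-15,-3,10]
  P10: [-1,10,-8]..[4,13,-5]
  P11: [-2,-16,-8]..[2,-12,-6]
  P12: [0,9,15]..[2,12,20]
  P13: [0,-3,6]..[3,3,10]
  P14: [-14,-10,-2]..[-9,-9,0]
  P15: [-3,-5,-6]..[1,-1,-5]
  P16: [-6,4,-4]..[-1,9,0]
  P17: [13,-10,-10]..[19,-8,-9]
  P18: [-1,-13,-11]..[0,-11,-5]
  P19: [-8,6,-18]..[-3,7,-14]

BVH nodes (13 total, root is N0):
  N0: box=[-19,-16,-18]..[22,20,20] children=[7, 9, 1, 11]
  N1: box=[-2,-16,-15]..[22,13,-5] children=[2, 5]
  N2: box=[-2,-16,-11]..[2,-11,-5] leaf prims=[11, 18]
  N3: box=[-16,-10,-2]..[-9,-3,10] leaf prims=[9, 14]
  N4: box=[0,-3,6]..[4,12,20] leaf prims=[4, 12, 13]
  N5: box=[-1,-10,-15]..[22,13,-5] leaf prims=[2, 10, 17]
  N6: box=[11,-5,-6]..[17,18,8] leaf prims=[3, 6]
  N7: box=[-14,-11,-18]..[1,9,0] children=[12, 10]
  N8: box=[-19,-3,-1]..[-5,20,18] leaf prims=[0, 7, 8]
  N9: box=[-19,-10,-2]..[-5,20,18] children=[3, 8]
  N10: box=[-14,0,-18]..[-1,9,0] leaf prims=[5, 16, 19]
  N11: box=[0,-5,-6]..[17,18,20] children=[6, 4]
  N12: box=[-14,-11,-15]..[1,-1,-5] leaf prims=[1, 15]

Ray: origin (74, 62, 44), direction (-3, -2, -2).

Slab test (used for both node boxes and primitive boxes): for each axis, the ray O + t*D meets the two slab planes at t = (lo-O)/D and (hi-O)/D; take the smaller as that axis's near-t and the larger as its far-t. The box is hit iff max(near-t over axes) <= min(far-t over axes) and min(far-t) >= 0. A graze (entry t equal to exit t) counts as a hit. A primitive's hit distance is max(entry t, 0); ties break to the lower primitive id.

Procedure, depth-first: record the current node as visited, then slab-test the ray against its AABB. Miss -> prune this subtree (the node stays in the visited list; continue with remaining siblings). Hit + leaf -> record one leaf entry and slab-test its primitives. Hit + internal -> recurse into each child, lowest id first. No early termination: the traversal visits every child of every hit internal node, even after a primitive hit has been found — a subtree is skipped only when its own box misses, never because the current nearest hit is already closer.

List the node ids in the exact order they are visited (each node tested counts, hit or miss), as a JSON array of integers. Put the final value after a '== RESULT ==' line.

Walk:
N0 x:[52/3,31] y:[21,39] z:[12,31] -> hit [21,31], descend [1, 7, 9, 11]
  N1 x:[52/3,76/3] y:[49/2,39] z:[49/2,59/2] -> hit [49/2,76/3], descend [2, 5]
    N2 x:[24,76/3] y:[73/2,39] z:[49/2,55/2] -> miss, prune
    N5 x:[52/3,25] y:[49/2,36] z:[49/2,59/2] -> hit [49/2,25] leaf, test {P2(miss), P10@t=49/2, P17(miss)}
  N7 x:[73/3,88/3] y:[53/2,73/2] z:[22,31] -> hit [53/2,88/3], descend [10, 12]
    N10 x:[25,88/3] y:[53/2,31] z:[22,31] -> hit [53/2,88/3] leaf, test {P5@t=28, P16(miss), P19(miss)}
    N12 x:[73/3,88/3] y:[63/2,73/2] z:[49/2,59/2] -> miss, prune
  N9 x:[79/3,31] y:[21,36] z:[13,23] -> miss, prune
  N11 x:[19,74/3] y:[22,67/2] z:[12,25] -> hit [22,74/3], descend [4, 6]
    N4 x:[70/3,74/3] y:[25,65/2] z:[12,19] -> miss, prune
    N6 x:[19,21] y:[22,67/2] z:[18,25] -> miss, prune

Summary -> nodes [0, 1, 2, 5, 7, 10, 12, 9, 11, 4, 6]; box-tests=11; leaf-entries=2; first=P10

== RESULT ==
[0, 1, 2, 5, 7, 10, 12, 9, 11, 4, 6]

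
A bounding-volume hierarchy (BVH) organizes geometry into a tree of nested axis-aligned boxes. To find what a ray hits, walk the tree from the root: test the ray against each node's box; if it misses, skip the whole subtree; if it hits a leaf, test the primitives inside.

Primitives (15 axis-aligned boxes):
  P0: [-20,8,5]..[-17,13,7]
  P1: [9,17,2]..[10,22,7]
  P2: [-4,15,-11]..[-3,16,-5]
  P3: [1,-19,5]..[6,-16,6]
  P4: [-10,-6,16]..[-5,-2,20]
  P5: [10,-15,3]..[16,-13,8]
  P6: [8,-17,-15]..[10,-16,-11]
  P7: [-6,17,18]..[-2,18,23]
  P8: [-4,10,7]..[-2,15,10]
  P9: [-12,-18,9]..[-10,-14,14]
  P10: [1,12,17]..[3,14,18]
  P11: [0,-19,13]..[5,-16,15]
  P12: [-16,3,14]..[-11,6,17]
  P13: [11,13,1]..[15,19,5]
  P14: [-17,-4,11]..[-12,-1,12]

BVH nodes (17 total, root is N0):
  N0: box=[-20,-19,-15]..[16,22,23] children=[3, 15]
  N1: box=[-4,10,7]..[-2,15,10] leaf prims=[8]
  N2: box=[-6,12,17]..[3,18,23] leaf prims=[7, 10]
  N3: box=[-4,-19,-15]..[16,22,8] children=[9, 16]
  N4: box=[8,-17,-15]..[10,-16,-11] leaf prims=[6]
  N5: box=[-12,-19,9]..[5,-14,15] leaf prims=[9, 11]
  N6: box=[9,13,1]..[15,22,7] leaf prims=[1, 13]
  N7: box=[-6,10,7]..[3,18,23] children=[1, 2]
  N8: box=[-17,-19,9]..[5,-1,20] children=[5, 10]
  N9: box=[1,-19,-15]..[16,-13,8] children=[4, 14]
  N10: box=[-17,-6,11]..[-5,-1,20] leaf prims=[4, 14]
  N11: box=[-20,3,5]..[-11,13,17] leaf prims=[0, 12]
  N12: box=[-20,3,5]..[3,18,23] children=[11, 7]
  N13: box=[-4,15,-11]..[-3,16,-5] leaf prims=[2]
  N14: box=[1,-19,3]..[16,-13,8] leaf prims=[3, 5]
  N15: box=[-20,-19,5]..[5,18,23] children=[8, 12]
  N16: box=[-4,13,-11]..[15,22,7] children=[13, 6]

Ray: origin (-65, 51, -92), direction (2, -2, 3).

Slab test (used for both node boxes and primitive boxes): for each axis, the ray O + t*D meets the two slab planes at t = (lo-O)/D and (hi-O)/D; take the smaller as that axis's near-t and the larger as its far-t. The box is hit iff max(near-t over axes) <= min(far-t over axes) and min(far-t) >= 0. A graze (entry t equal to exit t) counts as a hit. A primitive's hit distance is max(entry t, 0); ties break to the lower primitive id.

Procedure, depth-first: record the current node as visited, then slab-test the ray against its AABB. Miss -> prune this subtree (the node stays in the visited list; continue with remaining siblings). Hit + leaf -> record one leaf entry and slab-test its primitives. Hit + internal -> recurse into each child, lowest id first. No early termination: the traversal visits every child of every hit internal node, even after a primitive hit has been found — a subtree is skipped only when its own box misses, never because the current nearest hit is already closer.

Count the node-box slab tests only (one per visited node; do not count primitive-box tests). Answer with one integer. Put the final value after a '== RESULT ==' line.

Walk:
N0 x:[45/2,81/2] y:[29/2,35] z:[77/3,115/3] -> hit [77/3,35], descend [3, 15]
  N3 x:[61/2,81/2] y:[29/2,35] z:[77/3,100/3] -> hit [61/2,100/3], descend [9, 16]
    N9 x:[33,81/2] y:[32,35] z:[77/3,100/3] -> hit [33,100/3], descend [4, 14]
      N4 x:[73/2,75/2] y:[67/2,34] z:[77/3,27] -> miss, prune
      N14 x:[33,81/2] y:[32,35] z:[95/3,100/3] -> hit [33,100/3] leaf, test {P3(miss), P5(miss)}
    N16 x:[61/2,40] y:[29/2,19] z:[27,33] -> miss, prune
  N15 x:[45/2,35] y:[33/2,35] z:[97/3,115/3] -> hit [97/3,35], descend [8, 12]
    N8 x:[24,35] y:[26,35] z:[101/3,112/3] -> hit [101/3,35], descend [5, 10]
      N5 x:[53/2,35] y:[65/2,35] z:[101/3,107/3] -> hit [101/3,35] leaf, test {P9(miss), P11@t=35}
      N10 x:[24,30] y:[26,57/2] z:[103/3,112/3] -> miss, prune
    N12 x:[45/2,34] y:[33/2,24] z:[97/3,115/3] -> miss, prune

Summary -> nodes [0, 3, 9, 4, 14, 16, 15, 8, 5, 10, 12]; box-tests=11; leaf-entries=2; first=P11

== RESULT ==
11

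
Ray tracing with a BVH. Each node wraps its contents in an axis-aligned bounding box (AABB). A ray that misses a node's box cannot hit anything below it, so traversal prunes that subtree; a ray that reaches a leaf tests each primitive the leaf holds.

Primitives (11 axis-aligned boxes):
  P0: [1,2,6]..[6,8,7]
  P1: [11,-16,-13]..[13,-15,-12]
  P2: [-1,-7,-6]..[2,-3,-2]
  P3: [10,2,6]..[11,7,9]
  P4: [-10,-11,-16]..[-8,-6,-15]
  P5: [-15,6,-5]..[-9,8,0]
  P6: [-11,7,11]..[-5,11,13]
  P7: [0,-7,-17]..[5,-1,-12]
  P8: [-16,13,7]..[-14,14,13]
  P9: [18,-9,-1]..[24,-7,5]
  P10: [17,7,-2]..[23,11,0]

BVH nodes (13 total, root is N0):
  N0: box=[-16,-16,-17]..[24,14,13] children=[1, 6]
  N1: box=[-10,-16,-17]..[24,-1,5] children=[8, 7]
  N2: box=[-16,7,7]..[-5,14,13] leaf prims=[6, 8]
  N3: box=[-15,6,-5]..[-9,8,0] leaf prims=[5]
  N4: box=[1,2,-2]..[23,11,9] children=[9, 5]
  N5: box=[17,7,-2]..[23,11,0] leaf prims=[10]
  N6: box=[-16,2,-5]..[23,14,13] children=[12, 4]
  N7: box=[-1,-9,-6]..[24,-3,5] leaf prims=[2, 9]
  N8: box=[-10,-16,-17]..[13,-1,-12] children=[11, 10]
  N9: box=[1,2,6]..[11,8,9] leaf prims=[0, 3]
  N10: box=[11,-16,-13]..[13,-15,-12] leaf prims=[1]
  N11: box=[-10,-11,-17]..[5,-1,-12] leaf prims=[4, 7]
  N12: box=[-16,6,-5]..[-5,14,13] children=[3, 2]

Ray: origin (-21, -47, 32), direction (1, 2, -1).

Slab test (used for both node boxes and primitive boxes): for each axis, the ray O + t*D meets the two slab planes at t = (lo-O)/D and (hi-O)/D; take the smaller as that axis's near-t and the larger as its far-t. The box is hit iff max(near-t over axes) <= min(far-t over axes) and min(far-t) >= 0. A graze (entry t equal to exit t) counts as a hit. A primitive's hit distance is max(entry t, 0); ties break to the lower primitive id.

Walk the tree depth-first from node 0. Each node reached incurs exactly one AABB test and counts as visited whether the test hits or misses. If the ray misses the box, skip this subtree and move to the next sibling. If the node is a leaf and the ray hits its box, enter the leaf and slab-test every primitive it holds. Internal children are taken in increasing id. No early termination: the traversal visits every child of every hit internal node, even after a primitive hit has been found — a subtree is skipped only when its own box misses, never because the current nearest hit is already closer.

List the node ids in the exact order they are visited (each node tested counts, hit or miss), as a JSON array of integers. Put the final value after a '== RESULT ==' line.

Trace the traversal:
N0 x:[5,45] y:[31/2,61/2] z:[19,49] -> hit [19,61/2], descend [1, 6]
  N1 x:[11,45] y:[31/2,23] z:[27,49] -> miss, prune
  N6 x:[5,44] y:[49/2,61/2] z:[19,37] -> hit [49/2,61/2], descend [4, 12]
    N4 x:[22,44] y:[49/2,29] z:[23,34] -> hit [49/2,29], descend [5, 9]
      N5 x:[38,44] y:[27,29] z:[32,34] -> miss, prune
      N9 x:[22,32] y:[49/2,55/2] z:[23,26] -> hit [49/2,26] leaf, test {P0@t=25, P3(miss)}
    N12 x:[5,16] y:[53/2,61/2] z:[19,37] -> miss, prune

Visited [0, 1, 6, 4, 5, 9, 12]. Tests: 7 box, 1 leaf. Nearest: P0.

== RESULT ==
[0, 1, 6, 4, 5, 9, 12]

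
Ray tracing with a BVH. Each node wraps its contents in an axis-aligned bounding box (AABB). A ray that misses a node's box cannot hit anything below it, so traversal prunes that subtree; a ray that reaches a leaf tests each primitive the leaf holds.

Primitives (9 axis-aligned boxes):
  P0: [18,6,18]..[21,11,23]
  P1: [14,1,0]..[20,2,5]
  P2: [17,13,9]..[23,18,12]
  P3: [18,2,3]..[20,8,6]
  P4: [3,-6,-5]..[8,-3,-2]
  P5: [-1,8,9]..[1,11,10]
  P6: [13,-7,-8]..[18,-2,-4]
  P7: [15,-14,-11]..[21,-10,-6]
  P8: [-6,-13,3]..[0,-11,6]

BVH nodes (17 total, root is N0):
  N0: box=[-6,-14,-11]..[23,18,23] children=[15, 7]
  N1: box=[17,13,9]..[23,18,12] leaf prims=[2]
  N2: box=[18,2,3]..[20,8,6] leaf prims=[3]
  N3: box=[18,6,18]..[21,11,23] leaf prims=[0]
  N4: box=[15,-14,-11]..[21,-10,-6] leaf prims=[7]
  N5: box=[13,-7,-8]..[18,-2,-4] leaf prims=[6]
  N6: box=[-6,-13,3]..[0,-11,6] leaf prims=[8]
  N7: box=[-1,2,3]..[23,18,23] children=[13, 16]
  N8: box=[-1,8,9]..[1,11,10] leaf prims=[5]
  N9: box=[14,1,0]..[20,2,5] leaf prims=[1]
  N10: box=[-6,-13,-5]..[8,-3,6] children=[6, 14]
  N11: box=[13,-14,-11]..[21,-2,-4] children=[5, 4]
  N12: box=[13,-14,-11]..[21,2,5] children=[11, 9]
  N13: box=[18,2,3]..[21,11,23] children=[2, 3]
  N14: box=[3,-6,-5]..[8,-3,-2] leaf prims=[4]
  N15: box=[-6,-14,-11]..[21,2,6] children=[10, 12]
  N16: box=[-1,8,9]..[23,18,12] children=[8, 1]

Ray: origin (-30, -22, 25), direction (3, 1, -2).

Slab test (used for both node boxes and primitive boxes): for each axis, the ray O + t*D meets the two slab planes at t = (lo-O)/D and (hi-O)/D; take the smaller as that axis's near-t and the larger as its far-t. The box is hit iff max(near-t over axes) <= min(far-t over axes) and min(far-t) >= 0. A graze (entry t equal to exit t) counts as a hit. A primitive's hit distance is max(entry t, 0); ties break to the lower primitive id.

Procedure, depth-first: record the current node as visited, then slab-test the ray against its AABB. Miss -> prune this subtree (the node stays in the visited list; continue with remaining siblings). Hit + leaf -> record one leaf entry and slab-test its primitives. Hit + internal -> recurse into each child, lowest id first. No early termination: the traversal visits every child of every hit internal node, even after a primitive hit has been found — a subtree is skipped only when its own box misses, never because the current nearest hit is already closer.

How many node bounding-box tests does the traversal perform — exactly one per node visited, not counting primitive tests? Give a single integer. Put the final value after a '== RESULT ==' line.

Walk:
N0 x:[8,53/3] y:[8,40] z:[1,18] -> hit [8,53/3], descend [7, 15]
  N7 x:[29/3,53/3] y:[24,40] z:[1,11] -> miss, prune
  N15 x:[8,17] y:[8,24] z:[19/2,18] -> hit [19/2,17], descend [10, 12]
    N10 x:[8,38/3] y:[9,19] z:[19/2,15] -> hit [19/2,38/3], descend [6, 14]
      N6 x:[8,10] y:[9,11] z:[19/2,11] -> hit [19/2,10] leaf, test {P8@t=19/2}
      N14 x:[11,38/3] y:[16,19] z:[27/2,15] -> miss, prune
    N12 x:[43/3,17] y:[8,24] z:[10,18] -> hit [43/3,17], descend [9, 11]
      N9 x:[44/3,50/3] y:[23,24] z:[10,25/2] -> miss, prune
      N11 x:[43/3,17] y:[8,20] z:[29/2,18] -> hit [29/2,17], descend [4, 5]
        N4 x:[15,17] y:[8,12] z:[31/2,18] -> miss, prune
        N5 x:[43/3,16] y:[15,20] z:[29/2,33/2] -> hit [15,16] leaf, test {P6@t=15}

Visited [0, 7, 15, 10, 6, 14, 12, 9, 11, 4, 5]. Tests: 11 box, 2 leaf. Nearest: P8.

== RESULT ==
11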